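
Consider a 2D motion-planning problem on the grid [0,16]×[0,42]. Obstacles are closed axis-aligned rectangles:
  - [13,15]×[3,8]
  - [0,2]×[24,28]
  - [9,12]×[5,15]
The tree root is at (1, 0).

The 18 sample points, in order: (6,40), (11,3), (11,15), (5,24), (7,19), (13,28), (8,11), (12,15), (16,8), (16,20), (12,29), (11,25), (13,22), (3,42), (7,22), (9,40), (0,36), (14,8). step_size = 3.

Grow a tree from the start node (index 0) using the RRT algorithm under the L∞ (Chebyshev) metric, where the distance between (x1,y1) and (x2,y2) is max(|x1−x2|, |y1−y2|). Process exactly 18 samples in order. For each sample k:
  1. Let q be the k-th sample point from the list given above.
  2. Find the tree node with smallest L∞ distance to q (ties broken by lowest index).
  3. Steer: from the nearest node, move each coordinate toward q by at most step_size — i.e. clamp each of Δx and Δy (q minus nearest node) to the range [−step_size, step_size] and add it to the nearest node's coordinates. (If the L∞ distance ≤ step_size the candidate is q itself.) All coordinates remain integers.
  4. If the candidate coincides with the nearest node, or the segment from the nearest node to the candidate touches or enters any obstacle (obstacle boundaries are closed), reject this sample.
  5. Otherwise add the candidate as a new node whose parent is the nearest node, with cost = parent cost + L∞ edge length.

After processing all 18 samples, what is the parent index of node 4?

1. q=(6,40) nearest=0 d=40 new=(4,3) → add node 1 parent=0 cost=3
2. q=(11,3) nearest=1 d=7 new=(7,3) → add node 2 parent=1 cost=6
3. q=(11,15) nearest=1 d=12 new=(7,6) → add node 3 parent=1 cost=6
4. q=(5,24) nearest=3 d=18 new=(5,9) → add node 4 parent=3 cost=9
5. q=(7,19) nearest=4 d=10 new=(7,12) → add node 5 parent=4 cost=12
6. q=(13,28) nearest=5 d=16 new=(10,15) → blocked by [9,12]×[5,15], reject
7. q=(8,11) nearest=5 d=1 new=(8,11) → add node 6 parent=5 cost=13
8. q=(12,15) nearest=6 d=4 new=(11,14) → blocked by [9,12]×[5,15], reject
9. q=(16,8) nearest=6 d=8 new=(11,8) → blocked by [9,12]×[5,15], reject
10. q=(16,20) nearest=5 d=9 new=(10,15) → blocked by [9,12]×[5,15], reject
11. q=(12,29) nearest=5 d=17 new=(10,15) → blocked by [9,12]×[5,15], reject
12. q=(11,25) nearest=5 d=13 new=(10,15) → blocked by [9,12]×[5,15], reject
13. q=(13,22) nearest=5 d=10 new=(10,15) → blocked by [9,12]×[5,15], reject
14. q=(3,42) nearest=5 d=30 new=(4,15) → add node 7 parent=5 cost=15
15. q=(7,22) nearest=7 d=7 new=(7,18) → add node 8 parent=7 cost=18
16. q=(9,40) nearest=8 d=22 new=(9,21) → add node 9 parent=8 cost=21
17. q=(0,36) nearest=9 d=15 new=(6,24) → add node 10 parent=9 cost=24
18. q=(14,8) nearest=6 d=6 new=(11,8) → blocked by [9,12]×[5,15], reject

Parent of node 4: 3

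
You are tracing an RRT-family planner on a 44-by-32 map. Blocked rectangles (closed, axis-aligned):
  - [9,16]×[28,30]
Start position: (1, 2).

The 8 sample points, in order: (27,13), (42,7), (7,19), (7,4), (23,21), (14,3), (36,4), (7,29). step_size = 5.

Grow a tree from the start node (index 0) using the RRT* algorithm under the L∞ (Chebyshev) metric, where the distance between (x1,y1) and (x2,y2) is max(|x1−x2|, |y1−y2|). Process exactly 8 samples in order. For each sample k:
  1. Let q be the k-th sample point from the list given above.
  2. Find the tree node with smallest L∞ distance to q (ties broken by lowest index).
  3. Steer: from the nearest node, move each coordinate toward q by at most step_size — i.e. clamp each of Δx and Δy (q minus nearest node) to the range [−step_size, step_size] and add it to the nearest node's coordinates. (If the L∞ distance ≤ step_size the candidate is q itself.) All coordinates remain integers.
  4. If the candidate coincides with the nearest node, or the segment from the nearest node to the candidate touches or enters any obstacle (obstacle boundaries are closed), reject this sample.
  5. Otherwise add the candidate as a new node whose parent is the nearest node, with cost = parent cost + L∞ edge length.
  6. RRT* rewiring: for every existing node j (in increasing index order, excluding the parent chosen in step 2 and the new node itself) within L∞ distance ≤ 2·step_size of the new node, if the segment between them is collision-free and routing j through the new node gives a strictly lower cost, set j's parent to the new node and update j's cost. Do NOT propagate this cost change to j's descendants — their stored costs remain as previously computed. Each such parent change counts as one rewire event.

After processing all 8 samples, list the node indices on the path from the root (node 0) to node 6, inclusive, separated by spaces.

1. q=(27,13) nearest=0 d=26 new=(6,7) → add node 1 parent=0 cost=5
2. q=(42,7) nearest=1 d=36 new=(11,7) → add node 2 parent=1 cost=10
3. q=(7,19) nearest=1 d=12 new=(7,12) → add node 3 parent=1 cost=10
4. q=(7,4) nearest=1 d=3 new=(7,4) → add node 4 parent=1 cost=8
5. q=(23,21) nearest=2 d=14 new=(16,12) → add node 5 parent=2 cost=15
6. q=(14,3) nearest=2 d=4 new=(14,3) → add node 6 parent=2 cost=14
7. q=(36,4) nearest=5 d=20 new=(21,7) → add node 7 parent=5 cost=20
8. q=(7,29) nearest=3 d=17 new=(7,17) → add node 8 parent=3 cost=15

Path: 0 1 2 6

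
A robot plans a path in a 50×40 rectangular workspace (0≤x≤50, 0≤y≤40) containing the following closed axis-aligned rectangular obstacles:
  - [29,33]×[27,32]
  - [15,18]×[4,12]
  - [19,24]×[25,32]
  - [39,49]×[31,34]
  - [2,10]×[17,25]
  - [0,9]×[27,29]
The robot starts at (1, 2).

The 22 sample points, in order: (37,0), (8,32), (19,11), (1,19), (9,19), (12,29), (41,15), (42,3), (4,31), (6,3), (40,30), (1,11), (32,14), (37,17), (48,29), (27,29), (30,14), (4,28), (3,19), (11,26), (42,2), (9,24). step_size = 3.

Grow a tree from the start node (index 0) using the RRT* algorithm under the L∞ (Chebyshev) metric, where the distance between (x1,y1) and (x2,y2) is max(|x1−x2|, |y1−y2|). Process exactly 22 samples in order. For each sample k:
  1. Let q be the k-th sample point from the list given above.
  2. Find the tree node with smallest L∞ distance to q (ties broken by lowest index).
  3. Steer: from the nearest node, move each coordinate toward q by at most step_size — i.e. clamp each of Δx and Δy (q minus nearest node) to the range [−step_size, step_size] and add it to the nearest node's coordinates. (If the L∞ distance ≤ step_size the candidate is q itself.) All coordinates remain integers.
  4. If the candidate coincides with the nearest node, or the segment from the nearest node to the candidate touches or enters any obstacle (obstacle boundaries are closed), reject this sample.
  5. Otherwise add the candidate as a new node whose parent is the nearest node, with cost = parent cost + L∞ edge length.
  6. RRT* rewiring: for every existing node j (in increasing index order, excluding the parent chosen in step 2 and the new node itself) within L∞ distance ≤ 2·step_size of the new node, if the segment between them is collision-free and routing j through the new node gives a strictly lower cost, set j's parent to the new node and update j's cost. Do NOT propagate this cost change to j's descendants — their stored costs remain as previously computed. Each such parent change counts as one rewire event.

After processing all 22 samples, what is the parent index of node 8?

Parent of node 8: 7

1. q=(37,0) nearest=0 d=36 new=(4,0) → add node 1 parent=0 cost=3
2. q=(8,32) nearest=0 d=30 new=(4,5) → add node 2 parent=0 cost=3
3. q=(19,11) nearest=1 d=15 new=(7,3) → add node 3 parent=1 cost=6
4. q=(1,19) nearest=2 d=14 new=(1,8) → add node 4 parent=2 cost=6
5. q=(9,19) nearest=4 d=11 new=(4,11) → add node 5 parent=4 cost=9
6. q=(12,29) nearest=5 d=18 new=(7,14) → add node 6 parent=5 cost=12
7. q=(41,15) nearest=3 d=34 new=(10,6) → add node 7 parent=3 cost=9
8. q=(42,3) nearest=7 d=32 new=(13,3) → add node 8 parent=7 cost=12
9. q=(4,31) nearest=6 d=17 new=(4,17) → blocked by [2,10]×[17,25], reject
10. q=(6,3) nearest=3 d=1 new=(6,3) → add node 9 parent=3 cost=7
11. q=(40,30) nearest=8 d=27 new=(16,6) → blocked by [15,18]×[4,12], reject
12. q=(1,11) nearest=4 d=3 new=(1,11) → add node 10 parent=4 cost=9
13. q=(32,14) nearest=8 d=19 new=(16,6) → blocked by [15,18]×[4,12], reject
14. q=(37,17) nearest=8 d=24 new=(16,6) → blocked by [15,18]×[4,12], reject
15. q=(48,29) nearest=8 d=35 new=(16,6) → blocked by [15,18]×[4,12], reject
16. q=(27,29) nearest=6 d=20 new=(10,17) → blocked by [2,10]×[17,25], reject
17. q=(30,14) nearest=8 d=17 new=(16,6) → blocked by [15,18]×[4,12], reject
18. q=(4,28) nearest=6 d=14 new=(4,17) → blocked by [2,10]×[17,25], reject
19. q=(3,19) nearest=6 d=5 new=(4,17) → blocked by [2,10]×[17,25], reject
20. q=(11,26) nearest=6 d=12 new=(10,17) → blocked by [2,10]×[17,25], reject
21. q=(42,2) nearest=8 d=29 new=(16,2) → add node 11 parent=8 cost=15
22. q=(9,24) nearest=6 d=10 new=(9,17) → blocked by [2,10]×[17,25], reject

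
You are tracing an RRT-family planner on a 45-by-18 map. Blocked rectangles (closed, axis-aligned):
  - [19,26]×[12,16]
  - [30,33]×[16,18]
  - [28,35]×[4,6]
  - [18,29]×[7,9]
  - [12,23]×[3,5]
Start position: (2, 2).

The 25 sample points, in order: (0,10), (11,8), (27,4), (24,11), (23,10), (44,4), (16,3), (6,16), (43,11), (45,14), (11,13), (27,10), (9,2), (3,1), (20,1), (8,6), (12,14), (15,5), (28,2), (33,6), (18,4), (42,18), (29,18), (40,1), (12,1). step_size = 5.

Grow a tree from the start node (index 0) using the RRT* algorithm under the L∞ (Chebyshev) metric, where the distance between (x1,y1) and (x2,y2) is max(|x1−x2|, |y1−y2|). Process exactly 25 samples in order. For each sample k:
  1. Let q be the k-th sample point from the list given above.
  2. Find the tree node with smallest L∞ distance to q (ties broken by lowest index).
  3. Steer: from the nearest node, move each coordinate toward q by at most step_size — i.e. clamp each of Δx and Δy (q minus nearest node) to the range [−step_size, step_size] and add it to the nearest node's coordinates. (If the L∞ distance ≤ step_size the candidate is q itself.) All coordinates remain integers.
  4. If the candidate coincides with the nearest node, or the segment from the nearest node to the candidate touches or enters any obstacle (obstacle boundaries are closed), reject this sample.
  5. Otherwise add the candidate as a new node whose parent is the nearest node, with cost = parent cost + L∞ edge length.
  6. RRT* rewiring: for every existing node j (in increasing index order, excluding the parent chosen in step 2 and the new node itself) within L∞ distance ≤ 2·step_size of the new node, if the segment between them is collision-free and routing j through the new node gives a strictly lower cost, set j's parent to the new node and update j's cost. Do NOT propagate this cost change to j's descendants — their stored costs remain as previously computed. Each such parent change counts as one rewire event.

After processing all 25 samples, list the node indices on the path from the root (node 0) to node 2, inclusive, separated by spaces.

1. q=(0,10) nearest=0 d=8 new=(0,7) → add node 1 parent=0 cost=5
2. q=(11,8) nearest=0 d=9 new=(7,7) → add node 2 parent=0 cost=5
3. q=(27,4) nearest=2 d=20 new=(12,4) → blocked by [12,23]×[3,5], reject
4. q=(24,11) nearest=2 d=17 new=(12,11) → add node 3 parent=2 cost=10
5. q=(23,10) nearest=3 d=11 new=(17,10) → add node 4 parent=3 cost=15
6. q=(44,4) nearest=4 d=27 new=(22,5) → blocked by [18,29]×[7,9], reject
7. q=(16,3) nearest=4 d=7 new=(16,5) → blocked by [12,23]×[3,5], reject
8. q=(6,16) nearest=3 d=6 new=(7,16) → add node 5 parent=3 cost=15
9. q=(43,11) nearest=4 d=26 new=(22,11) → add node 6 parent=4 cost=20
10. q=(45,14) nearest=6 d=23 new=(27,14) → blocked by [19,26]×[12,16], reject
11. q=(11,13) nearest=3 d=2 new=(11,13) → add node 7 parent=3 cost=12
12. q=(27,10) nearest=6 d=5 new=(27,10) → add node 8 parent=6 cost=25
13. q=(9,2) nearest=2 d=5 new=(9,2) → add node 9 parent=2 cost=10
14. q=(3,1) nearest=0 d=1 new=(3,1) → add node 10 parent=0 cost=1; rewire 9→10 (7<10)
15. q=(20,1) nearest=4 d=9 new=(20,5) → blocked by [18,29]×[7,9], reject
16. q=(8,6) nearest=2 d=1 new=(8,6) → add node 11 parent=2 cost=6
17. q=(12,14) nearest=7 d=1 new=(12,14) → add node 12 parent=7 cost=13
18. q=(15,5) nearest=4 d=5 new=(15,5) → blocked by [12,23]×[3,5], reject
19. q=(28,2) nearest=8 d=8 new=(28,5) → blocked by [28,35]×[4,6], reject
20. q=(33,6) nearest=8 d=6 new=(32,6) → blocked by [28,35]×[4,6], reject
21. q=(18,4) nearest=4 d=6 new=(18,5) → blocked by [12,23]×[3,5], reject
22. q=(42,18) nearest=8 d=15 new=(32,15) → add node 13 parent=8 cost=30
23. q=(29,18) nearest=13 d=3 new=(29,18) → blocked by [30,33]×[16,18], reject
24. q=(40,1) nearest=8 d=13 new=(32,5) → blocked by [28,35]×[4,6], reject
25. q=(12,1) nearest=9 d=3 new=(12,1) → add node 14 parent=9 cost=10

Path: 0 2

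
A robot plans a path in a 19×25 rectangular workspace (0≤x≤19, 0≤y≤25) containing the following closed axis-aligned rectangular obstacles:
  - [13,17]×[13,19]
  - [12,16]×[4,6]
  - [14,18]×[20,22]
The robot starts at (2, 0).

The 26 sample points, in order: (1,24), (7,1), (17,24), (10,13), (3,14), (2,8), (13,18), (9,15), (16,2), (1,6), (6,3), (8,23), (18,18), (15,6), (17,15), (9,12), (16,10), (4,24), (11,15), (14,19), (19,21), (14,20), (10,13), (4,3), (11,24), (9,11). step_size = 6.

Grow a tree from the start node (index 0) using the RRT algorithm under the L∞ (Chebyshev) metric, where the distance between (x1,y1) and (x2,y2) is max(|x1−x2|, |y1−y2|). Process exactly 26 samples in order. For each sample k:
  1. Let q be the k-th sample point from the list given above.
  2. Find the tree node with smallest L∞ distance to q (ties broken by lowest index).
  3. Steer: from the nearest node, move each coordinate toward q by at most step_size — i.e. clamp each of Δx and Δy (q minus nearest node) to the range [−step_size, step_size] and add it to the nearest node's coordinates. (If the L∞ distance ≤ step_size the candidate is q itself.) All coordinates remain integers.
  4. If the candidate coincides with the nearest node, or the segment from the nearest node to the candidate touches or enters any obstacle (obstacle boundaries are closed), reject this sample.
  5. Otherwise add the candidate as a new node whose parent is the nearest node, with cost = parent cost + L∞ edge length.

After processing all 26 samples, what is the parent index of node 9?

Parent of node 9: 2

1. q=(1,24) nearest=0 d=24 new=(1,6) → add node 1 parent=0 cost=6
2. q=(7,1) nearest=0 d=5 new=(7,1) → add node 2 parent=0 cost=5
3. q=(17,24) nearest=1 d=18 new=(7,12) → add node 3 parent=1 cost=12
4. q=(10,13) nearest=3 d=3 new=(10,13) → add node 4 parent=3 cost=15
5. q=(3,14) nearest=3 d=4 new=(3,14) → add node 5 parent=3 cost=16
6. q=(2,8) nearest=1 d=2 new=(2,8) → add node 6 parent=1 cost=8
7. q=(13,18) nearest=4 d=5 new=(13,18) → blocked by [13,17]×[13,19], reject
8. q=(9,15) nearest=4 d=2 new=(9,15) → add node 7 parent=4 cost=17
9. q=(16,2) nearest=2 d=9 new=(13,2) → add node 8 parent=2 cost=11
10. q=(1,6) nearest=1 d=0 → coincident, reject
11. q=(6,3) nearest=2 d=2 new=(6,3) → add node 9 parent=2 cost=7
12. q=(8,23) nearest=7 d=8 new=(8,21) → add node 10 parent=7 cost=23
13. q=(18,18) nearest=4 d=8 new=(16,18) → blocked by [13,17]×[13,19], reject
14. q=(15,6) nearest=8 d=4 new=(15,6) → blocked by [12,16]×[4,6], reject
15. q=(17,15) nearest=4 d=7 new=(16,15) → blocked by [13,17]×[13,19], reject
16. q=(9,12) nearest=4 d=1 new=(9,12) → add node 11 parent=4 cost=16
17. q=(16,10) nearest=4 d=6 new=(16,10) → add node 12 parent=4 cost=21
18. q=(4,24) nearest=10 d=4 new=(4,24) → add node 13 parent=10 cost=27
19. q=(11,15) nearest=4 d=2 new=(11,15) → add node 14 parent=4 cost=17
20. q=(14,19) nearest=14 d=4 new=(14,19) → blocked by [13,17]×[13,19], reject
21. q=(19,21) nearest=14 d=8 new=(17,21) → blocked by [13,17]×[13,19], reject
22. q=(14,20) nearest=7 d=5 new=(14,20) → blocked by [13,17]×[13,19], reject
23. q=(10,13) nearest=4 d=0 → coincident, reject
24. q=(4,3) nearest=9 d=2 new=(4,3) → add node 15 parent=9 cost=9
25. q=(11,24) nearest=10 d=3 new=(11,24) → add node 16 parent=10 cost=26
26. q=(9,11) nearest=11 d=1 new=(9,11) → add node 17 parent=11 cost=17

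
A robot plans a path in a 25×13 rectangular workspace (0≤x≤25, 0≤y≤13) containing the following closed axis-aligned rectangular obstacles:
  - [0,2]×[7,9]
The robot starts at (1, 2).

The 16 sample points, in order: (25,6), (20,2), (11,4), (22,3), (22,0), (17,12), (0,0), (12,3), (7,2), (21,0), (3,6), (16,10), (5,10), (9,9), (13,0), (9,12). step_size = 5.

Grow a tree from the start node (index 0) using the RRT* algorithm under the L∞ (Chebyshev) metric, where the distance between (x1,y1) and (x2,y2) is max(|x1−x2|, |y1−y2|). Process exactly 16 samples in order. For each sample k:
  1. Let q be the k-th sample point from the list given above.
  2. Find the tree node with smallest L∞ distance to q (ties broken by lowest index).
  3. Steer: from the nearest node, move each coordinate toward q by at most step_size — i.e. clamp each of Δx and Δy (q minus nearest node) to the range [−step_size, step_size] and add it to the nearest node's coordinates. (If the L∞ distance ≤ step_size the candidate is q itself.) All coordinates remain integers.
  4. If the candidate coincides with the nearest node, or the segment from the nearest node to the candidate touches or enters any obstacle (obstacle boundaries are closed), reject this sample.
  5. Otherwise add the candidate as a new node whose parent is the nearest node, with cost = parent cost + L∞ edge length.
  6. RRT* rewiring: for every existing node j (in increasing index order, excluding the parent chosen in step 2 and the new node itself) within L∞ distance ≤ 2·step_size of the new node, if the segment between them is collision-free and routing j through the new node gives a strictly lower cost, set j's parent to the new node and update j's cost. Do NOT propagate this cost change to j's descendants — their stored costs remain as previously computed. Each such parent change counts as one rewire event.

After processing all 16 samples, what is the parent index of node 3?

1. q=(25,6) nearest=0 d=24 new=(6,6) → add node 1 parent=0 cost=5
2. q=(20,2) nearest=1 d=14 new=(11,2) → add node 2 parent=1 cost=10
3. q=(11,4) nearest=2 d=2 new=(11,4) → add node 3 parent=2 cost=12
4. q=(22,3) nearest=2 d=11 new=(16,3) → add node 4 parent=2 cost=15
5. q=(22,0) nearest=4 d=6 new=(21,0) → add node 5 parent=4 cost=20
6. q=(17,12) nearest=3 d=8 new=(16,9) → add node 6 parent=3 cost=17
7. q=(0,0) nearest=0 d=2 new=(0,0) → add node 7 parent=0 cost=2
8. q=(12,3) nearest=2 d=1 new=(12,3) → add node 8 parent=2 cost=11
9. q=(7,2) nearest=1 d=4 new=(7,2) → add node 9 parent=1 cost=9
10. q=(21,0) nearest=5 d=0 → coincident, reject
11. q=(3,6) nearest=1 d=3 new=(3,6) → add node 10 parent=1 cost=8
12. q=(16,10) nearest=6 d=1 new=(16,10) → add node 11 parent=6 cost=18
13. q=(5,10) nearest=1 d=4 new=(5,10) → add node 12 parent=1 cost=9
14. q=(9,9) nearest=1 d=3 new=(9,9) → add node 13 parent=1 cost=8; rewire 6→13 (15<17); rewire 11→13 (15<18)
15. q=(13,0) nearest=2 d=2 new=(13,0) → add node 14 parent=2 cost=12
16. q=(9,12) nearest=13 d=3 new=(9,12) → add node 15 parent=13 cost=11

Parent of node 3: 2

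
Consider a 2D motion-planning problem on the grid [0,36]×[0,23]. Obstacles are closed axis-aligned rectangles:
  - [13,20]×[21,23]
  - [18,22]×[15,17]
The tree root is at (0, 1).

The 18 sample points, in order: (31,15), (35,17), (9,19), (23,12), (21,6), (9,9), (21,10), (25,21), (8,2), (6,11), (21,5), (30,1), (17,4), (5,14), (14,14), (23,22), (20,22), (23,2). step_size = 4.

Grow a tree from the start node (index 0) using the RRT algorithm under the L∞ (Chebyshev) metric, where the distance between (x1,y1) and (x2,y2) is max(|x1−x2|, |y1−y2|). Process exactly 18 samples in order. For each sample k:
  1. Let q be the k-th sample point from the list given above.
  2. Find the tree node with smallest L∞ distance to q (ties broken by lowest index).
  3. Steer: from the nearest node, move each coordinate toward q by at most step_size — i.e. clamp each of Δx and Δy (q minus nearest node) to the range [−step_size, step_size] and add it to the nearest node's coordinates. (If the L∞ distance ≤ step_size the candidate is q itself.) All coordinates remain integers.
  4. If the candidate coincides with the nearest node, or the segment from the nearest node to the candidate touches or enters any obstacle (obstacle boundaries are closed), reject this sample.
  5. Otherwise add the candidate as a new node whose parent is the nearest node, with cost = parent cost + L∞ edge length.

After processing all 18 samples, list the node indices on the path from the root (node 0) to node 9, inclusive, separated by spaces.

Path: 0 1 9

1. q=(31,15) nearest=0 d=31 new=(4,5) → add node 1 parent=0 cost=4
2. q=(35,17) nearest=1 d=31 new=(8,9) → add node 2 parent=1 cost=8
3. q=(9,19) nearest=2 d=10 new=(9,13) → add node 3 parent=2 cost=12
4. q=(23,12) nearest=3 d=14 new=(13,12) → add node 4 parent=3 cost=16
5. q=(21,6) nearest=4 d=8 new=(17,8) → add node 5 parent=4 cost=20
6. q=(9,9) nearest=2 d=1 new=(9,9) → add node 6 parent=2 cost=9
7. q=(21,10) nearest=5 d=4 new=(21,10) → add node 7 parent=5 cost=24
8. q=(25,21) nearest=7 d=11 new=(25,14) → add node 8 parent=7 cost=28
9. q=(8,2) nearest=1 d=4 new=(8,2) → add node 9 parent=1 cost=8
10. q=(6,11) nearest=2 d=2 new=(6,11) → add node 10 parent=2 cost=10
11. q=(21,5) nearest=5 d=4 new=(21,5) → add node 11 parent=5 cost=24
12. q=(30,1) nearest=7 d=9 new=(25,6) → add node 12 parent=7 cost=28
13. q=(17,4) nearest=5 d=4 new=(17,4) → add node 13 parent=5 cost=24
14. q=(5,14) nearest=10 d=3 new=(5,14) → add node 14 parent=10 cost=13
15. q=(14,14) nearest=4 d=2 new=(14,14) → add node 15 parent=4 cost=18
16. q=(23,22) nearest=8 d=8 new=(23,18) → add node 16 parent=8 cost=32
17. q=(20,22) nearest=16 d=4 new=(20,22) → blocked by [13,20]×[21,23], reject
18. q=(23,2) nearest=11 d=3 new=(23,2) → add node 17 parent=11 cost=27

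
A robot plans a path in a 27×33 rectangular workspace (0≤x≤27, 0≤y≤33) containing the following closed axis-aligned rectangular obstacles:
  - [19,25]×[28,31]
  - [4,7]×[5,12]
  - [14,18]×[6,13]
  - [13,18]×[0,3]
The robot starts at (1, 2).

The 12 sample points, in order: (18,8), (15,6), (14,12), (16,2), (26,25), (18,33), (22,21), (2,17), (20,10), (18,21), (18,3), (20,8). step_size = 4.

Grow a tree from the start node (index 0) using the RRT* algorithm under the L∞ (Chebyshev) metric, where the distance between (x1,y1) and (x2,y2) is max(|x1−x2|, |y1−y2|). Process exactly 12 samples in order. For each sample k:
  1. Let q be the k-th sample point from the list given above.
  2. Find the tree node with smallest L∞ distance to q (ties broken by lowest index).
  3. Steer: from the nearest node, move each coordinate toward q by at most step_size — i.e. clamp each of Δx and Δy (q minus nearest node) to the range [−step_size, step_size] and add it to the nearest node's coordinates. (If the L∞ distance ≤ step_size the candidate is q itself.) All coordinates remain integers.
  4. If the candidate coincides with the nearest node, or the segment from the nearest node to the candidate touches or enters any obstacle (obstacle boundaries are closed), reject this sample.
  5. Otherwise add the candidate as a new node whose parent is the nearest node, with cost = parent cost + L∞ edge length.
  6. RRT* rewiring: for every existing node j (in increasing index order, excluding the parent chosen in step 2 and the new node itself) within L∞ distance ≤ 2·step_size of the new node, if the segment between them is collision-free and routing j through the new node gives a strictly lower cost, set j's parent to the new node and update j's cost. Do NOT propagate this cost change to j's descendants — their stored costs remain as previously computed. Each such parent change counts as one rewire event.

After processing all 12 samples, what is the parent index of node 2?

Parent of node 2: 1

1. q=(18,8) nearest=0 d=17 new=(5,6) → blocked by [4,7]×[5,12], reject
2. q=(15,6) nearest=0 d=14 new=(5,6) → blocked by [4,7]×[5,12], reject
3. q=(14,12) nearest=0 d=13 new=(5,6) → blocked by [4,7]×[5,12], reject
4. q=(16,2) nearest=0 d=15 new=(5,2) → add node 1 parent=0 cost=4
5. q=(26,25) nearest=1 d=23 new=(9,6) → add node 2 parent=1 cost=8
6. q=(18,33) nearest=2 d=27 new=(13,10) → add node 3 parent=2 cost=12
7. q=(22,21) nearest=3 d=11 new=(17,14) → blocked by [14,18]×[6,13], reject
8. q=(2,17) nearest=2 d=11 new=(5,10) → blocked by [4,7]×[5,12], reject
9. q=(20,10) nearest=3 d=7 new=(17,10) → blocked by [14,18]×[6,13], reject
10. q=(18,21) nearest=3 d=11 new=(17,14) → blocked by [14,18]×[6,13], reject
11. q=(18,3) nearest=3 d=7 new=(17,6) → blocked by [14,18]×[6,13], reject
12. q=(20,8) nearest=3 d=7 new=(17,8) → blocked by [14,18]×[6,13], reject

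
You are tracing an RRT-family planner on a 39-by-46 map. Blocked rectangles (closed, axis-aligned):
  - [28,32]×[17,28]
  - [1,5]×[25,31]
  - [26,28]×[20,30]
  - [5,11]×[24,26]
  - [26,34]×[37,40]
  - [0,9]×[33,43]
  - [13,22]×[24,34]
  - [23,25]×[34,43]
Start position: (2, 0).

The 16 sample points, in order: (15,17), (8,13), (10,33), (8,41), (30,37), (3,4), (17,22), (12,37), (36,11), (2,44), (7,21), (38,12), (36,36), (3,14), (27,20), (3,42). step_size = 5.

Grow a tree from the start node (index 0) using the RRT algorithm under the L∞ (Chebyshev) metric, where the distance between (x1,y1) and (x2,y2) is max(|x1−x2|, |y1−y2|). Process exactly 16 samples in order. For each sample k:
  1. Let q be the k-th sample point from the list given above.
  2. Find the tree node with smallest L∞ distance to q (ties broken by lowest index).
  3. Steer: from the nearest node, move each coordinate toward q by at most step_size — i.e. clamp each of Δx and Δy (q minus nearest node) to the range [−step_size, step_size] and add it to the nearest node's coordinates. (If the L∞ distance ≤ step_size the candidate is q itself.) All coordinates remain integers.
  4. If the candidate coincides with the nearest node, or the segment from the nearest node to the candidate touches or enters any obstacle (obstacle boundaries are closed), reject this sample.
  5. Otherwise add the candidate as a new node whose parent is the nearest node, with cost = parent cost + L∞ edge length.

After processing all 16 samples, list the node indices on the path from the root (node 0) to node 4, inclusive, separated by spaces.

Path: 0 1 2 3 4

1. q=(15,17) nearest=0 d=17 new=(7,5) → add node 1 parent=0 cost=5
2. q=(8,13) nearest=1 d=8 new=(8,10) → add node 2 parent=1 cost=10
3. q=(10,33) nearest=2 d=23 new=(10,15) → add node 3 parent=2 cost=15
4. q=(8,41) nearest=3 d=26 new=(8,20) → add node 4 parent=3 cost=20
5. q=(30,37) nearest=3 d=22 new=(15,20) → add node 5 parent=3 cost=20
6. q=(3,4) nearest=0 d=4 new=(3,4) → add node 6 parent=0 cost=4
7. q=(17,22) nearest=5 d=2 new=(17,22) → add node 7 parent=5 cost=22
8. q=(12,37) nearest=7 d=15 new=(12,27) → blocked by [13,22]×[24,34], reject
9. q=(36,11) nearest=7 d=19 new=(22,17) → add node 8 parent=7 cost=27
10. q=(2,44) nearest=7 d=22 new=(12,27) → blocked by [13,22]×[24,34], reject
11. q=(7,21) nearest=4 d=1 new=(7,21) → add node 9 parent=4 cost=21
12. q=(38,12) nearest=8 d=16 new=(27,12) → add node 10 parent=8 cost=32
13. q=(36,36) nearest=7 d=19 new=(22,27) → blocked by [13,22]×[24,34], reject
14. q=(3,14) nearest=2 d=5 new=(3,14) → add node 11 parent=2 cost=15
15. q=(27,20) nearest=8 d=5 new=(27,20) → blocked by [26,28]×[20,30], reject
16. q=(3,42) nearest=7 d=20 new=(12,27) → blocked by [13,22]×[24,34], reject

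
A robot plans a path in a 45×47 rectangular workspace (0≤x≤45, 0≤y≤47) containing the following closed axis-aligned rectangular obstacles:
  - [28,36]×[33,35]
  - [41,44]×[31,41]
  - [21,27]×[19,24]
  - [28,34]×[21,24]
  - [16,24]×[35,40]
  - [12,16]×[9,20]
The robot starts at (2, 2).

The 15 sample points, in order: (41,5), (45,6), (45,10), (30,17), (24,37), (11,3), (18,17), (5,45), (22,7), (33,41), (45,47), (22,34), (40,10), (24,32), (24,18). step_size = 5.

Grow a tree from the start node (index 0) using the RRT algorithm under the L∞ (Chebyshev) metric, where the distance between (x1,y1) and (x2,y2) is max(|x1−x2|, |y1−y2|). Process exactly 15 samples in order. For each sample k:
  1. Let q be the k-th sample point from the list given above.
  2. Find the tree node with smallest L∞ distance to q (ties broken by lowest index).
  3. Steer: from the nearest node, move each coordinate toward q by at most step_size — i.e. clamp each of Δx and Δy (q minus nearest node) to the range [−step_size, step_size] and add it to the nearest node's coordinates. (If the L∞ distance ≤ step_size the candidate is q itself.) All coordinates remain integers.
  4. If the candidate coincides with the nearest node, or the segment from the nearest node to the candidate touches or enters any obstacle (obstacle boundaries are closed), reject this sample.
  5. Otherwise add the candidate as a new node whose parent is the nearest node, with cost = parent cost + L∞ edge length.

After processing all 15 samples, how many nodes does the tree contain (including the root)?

Node count: 8

1. q=(41,5) nearest=0 d=39 new=(7,5) → add node 1 parent=0 cost=5
2. q=(45,6) nearest=1 d=38 new=(12,6) → add node 2 parent=1 cost=10
3. q=(45,10) nearest=2 d=33 new=(17,10) → blocked by [12,16]×[9,20], reject
4. q=(30,17) nearest=2 d=18 new=(17,11) → blocked by [12,16]×[9,20], reject
5. q=(24,37) nearest=2 d=31 new=(17,11) → blocked by [12,16]×[9,20], reject
6. q=(11,3) nearest=2 d=3 new=(11,3) → add node 3 parent=2 cost=13
7. q=(18,17) nearest=2 d=11 new=(17,11) → blocked by [12,16]×[9,20], reject
8. q=(5,45) nearest=2 d=39 new=(7,11) → add node 4 parent=2 cost=15
9. q=(22,7) nearest=2 d=10 new=(17,7) → add node 5 parent=2 cost=15
10. q=(33,41) nearest=4 d=30 new=(12,16) → blocked by [12,16]×[9,20], reject
11. q=(45,47) nearest=4 d=38 new=(12,16) → blocked by [12,16]×[9,20], reject
12. q=(22,34) nearest=4 d=23 new=(12,16) → blocked by [12,16]×[9,20], reject
13. q=(40,10) nearest=5 d=23 new=(22,10) → add node 6 parent=5 cost=20
14. q=(24,32) nearest=4 d=21 new=(12,16) → blocked by [12,16]×[9,20], reject
15. q=(24,18) nearest=6 d=8 new=(24,15) → add node 7 parent=6 cost=25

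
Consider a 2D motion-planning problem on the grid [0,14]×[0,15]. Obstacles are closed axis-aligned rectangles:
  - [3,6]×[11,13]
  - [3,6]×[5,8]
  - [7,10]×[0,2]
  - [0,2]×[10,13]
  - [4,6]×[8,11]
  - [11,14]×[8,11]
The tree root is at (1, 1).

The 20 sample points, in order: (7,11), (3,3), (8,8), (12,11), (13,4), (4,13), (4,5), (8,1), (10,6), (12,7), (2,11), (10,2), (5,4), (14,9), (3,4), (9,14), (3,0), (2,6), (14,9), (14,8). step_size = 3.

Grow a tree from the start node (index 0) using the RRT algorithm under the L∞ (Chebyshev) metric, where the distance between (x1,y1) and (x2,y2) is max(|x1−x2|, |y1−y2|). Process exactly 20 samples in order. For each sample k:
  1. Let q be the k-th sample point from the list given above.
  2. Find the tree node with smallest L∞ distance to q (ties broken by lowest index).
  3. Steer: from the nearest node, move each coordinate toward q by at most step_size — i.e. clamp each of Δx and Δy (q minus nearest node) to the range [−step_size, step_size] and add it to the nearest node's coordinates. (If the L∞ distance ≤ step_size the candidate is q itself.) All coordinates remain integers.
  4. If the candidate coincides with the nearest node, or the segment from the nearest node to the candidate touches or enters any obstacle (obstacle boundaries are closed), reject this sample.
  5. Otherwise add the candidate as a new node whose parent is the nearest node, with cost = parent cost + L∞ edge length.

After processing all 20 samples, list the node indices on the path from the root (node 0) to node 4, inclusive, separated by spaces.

1. q=(7,11) nearest=0 d=10 new=(4,4) → add node 1 parent=0 cost=3
2. q=(3,3) nearest=1 d=1 new=(3,3) → add node 2 parent=1 cost=4
3. q=(8,8) nearest=1 d=4 new=(7,7) → blocked by [3,6]×[5,8], reject
4. q=(12,11) nearest=1 d=8 new=(7,7) → blocked by [3,6]×[5,8], reject
5. q=(13,4) nearest=1 d=9 new=(7,4) → add node 3 parent=1 cost=6
6. q=(4,13) nearest=1 d=9 new=(4,7) → blocked by [3,6]×[5,8], reject
7. q=(4,5) nearest=1 d=1 new=(4,5) → blocked by [3,6]×[5,8], reject
8. q=(8,1) nearest=3 d=3 new=(8,1) → blocked by [7,10]×[0,2], reject
9. q=(10,6) nearest=3 d=3 new=(10,6) → add node 4 parent=3 cost=9
10. q=(12,7) nearest=4 d=2 new=(12,7) → add node 5 parent=4 cost=11
11. q=(2,11) nearest=1 d=7 new=(2,7) → blocked by [3,6]×[5,8], reject
12. q=(10,2) nearest=3 d=3 new=(10,2) → blocked by [7,10]×[0,2], reject
13. q=(5,4) nearest=1 d=1 new=(5,4) → add node 6 parent=1 cost=4
14. q=(14,9) nearest=5 d=2 new=(14,9) → blocked by [11,14]×[8,11], reject
15. q=(3,4) nearest=1 d=1 new=(3,4) → add node 7 parent=1 cost=4
16. q=(9,14) nearest=5 d=7 new=(9,10) → blocked by [11,14]×[8,11], reject
17. q=(3,0) nearest=0 d=2 new=(3,0) → add node 8 parent=0 cost=2
18. q=(2,6) nearest=1 d=2 new=(2,6) → blocked by [3,6]×[5,8], reject
19. q=(14,9) nearest=5 d=2 new=(14,9) → blocked by [11,14]×[8,11], reject
20. q=(14,8) nearest=5 d=2 new=(14,8) → blocked by [11,14]×[8,11], reject

Path: 0 1 3 4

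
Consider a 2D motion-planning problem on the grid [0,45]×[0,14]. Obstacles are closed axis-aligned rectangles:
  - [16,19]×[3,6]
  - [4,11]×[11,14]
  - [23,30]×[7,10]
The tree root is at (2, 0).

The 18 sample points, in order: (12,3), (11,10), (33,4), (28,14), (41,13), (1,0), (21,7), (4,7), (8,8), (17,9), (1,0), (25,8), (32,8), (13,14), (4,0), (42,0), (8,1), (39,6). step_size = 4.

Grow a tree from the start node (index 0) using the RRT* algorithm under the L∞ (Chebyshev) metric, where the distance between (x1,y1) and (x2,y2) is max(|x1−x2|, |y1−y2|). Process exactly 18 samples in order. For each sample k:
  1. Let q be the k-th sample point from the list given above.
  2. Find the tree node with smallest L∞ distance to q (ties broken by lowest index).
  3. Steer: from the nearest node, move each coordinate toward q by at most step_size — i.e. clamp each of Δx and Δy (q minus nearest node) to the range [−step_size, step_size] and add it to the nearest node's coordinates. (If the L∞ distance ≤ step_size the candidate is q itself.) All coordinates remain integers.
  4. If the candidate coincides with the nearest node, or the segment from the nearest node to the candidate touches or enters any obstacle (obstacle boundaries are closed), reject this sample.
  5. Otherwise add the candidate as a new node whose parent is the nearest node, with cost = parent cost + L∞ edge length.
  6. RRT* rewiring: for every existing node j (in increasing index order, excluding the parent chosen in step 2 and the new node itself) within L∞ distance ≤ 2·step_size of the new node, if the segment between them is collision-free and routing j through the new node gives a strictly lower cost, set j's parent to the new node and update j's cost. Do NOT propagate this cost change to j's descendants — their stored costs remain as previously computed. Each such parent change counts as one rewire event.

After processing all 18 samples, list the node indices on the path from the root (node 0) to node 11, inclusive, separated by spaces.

Path: 0 1 11

1. q=(12,3) nearest=0 d=10 new=(6,3) → add node 1 parent=0 cost=4
2. q=(11,10) nearest=1 d=7 new=(10,7) → add node 2 parent=1 cost=8
3. q=(33,4) nearest=2 d=23 new=(14,4) → add node 3 parent=2 cost=12
4. q=(28,14) nearest=3 d=14 new=(18,8) → blocked by [16,19]×[3,6], reject
5. q=(41,13) nearest=3 d=27 new=(18,8) → blocked by [16,19]×[3,6], reject
6. q=(1,0) nearest=0 d=1 new=(1,0) → add node 4 parent=0 cost=1
7. q=(21,7) nearest=3 d=7 new=(18,7) → blocked by [16,19]×[3,6], reject
8. q=(4,7) nearest=1 d=4 new=(4,7) → add node 5 parent=1 cost=8
9. q=(8,8) nearest=2 d=2 new=(8,8) → add node 6 parent=2 cost=10
10. q=(17,9) nearest=3 d=5 new=(17,8) → add node 7 parent=3 cost=16
11. q=(1,0) nearest=4 d=0 → coincident, reject
12. q=(25,8) nearest=7 d=8 new=(21,8) → add node 8 parent=7 cost=20
13. q=(32,8) nearest=8 d=11 new=(25,8) → blocked by [23,30]×[7,10], reject
14. q=(13,14) nearest=6 d=6 new=(12,12) → blocked by [4,11]×[11,14], reject
15. q=(4,0) nearest=0 d=2 new=(4,0) → add node 9 parent=0 cost=2
16. q=(42,0) nearest=8 d=21 new=(25,4) → add node 10 parent=8 cost=24
17. q=(8,1) nearest=1 d=2 new=(8,1) → add node 11 parent=1 cost=6
18. q=(39,6) nearest=10 d=14 new=(29,6) → add node 12 parent=10 cost=28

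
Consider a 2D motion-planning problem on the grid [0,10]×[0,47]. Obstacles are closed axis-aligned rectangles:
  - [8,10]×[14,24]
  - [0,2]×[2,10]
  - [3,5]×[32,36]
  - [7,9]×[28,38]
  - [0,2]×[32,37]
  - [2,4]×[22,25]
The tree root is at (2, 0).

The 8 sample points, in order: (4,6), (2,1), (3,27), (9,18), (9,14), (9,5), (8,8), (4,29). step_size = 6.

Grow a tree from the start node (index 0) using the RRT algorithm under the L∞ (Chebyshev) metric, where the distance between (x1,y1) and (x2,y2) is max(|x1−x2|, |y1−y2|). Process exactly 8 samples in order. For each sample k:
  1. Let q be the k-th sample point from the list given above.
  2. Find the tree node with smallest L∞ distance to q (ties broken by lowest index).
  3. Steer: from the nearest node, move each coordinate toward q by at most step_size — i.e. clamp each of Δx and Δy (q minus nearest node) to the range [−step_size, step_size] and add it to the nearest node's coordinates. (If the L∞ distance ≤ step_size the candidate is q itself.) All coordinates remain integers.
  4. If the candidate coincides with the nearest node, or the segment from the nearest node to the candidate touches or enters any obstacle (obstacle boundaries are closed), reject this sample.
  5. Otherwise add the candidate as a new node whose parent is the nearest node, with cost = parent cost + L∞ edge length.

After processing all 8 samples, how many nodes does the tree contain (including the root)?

1. q=(4,6) nearest=0 d=6 new=(4,6) → add node 1 parent=0 cost=6
2. q=(2,1) nearest=0 d=1 new=(2,1) → add node 2 parent=0 cost=1
3. q=(3,27) nearest=1 d=21 new=(3,12) → add node 3 parent=1 cost=12
4. q=(9,18) nearest=3 d=6 new=(9,18) → blocked by [8,10]×[14,24], reject
5. q=(9,14) nearest=3 d=6 new=(9,14) → blocked by [8,10]×[14,24], reject
6. q=(9,5) nearest=1 d=5 new=(9,5) → add node 4 parent=1 cost=11
7. q=(8,8) nearest=4 d=3 new=(8,8) → add node 5 parent=4 cost=14
8. q=(4,29) nearest=3 d=17 new=(4,18) → add node 6 parent=3 cost=18

Node count: 7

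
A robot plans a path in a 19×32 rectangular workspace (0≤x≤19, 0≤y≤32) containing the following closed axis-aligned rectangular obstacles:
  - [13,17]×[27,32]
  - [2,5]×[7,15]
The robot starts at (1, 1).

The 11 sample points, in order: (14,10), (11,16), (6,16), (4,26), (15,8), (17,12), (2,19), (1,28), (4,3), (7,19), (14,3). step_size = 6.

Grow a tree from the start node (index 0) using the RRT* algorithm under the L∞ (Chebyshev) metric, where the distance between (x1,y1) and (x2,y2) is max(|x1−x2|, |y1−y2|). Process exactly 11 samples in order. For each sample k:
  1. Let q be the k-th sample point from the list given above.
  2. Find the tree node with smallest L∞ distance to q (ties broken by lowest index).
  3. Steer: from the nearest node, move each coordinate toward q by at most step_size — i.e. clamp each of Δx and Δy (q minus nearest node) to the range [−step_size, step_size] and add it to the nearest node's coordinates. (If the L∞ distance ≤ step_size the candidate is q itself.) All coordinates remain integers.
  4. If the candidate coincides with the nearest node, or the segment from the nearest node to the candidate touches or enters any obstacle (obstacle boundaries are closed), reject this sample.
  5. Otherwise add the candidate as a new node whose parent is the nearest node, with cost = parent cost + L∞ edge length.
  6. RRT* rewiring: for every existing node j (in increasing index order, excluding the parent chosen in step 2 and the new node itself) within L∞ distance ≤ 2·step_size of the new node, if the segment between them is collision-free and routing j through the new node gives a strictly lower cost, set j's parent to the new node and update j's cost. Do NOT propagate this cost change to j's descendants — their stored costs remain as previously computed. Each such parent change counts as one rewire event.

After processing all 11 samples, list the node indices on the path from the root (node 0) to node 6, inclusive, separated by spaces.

Path: 0 9 5 6

1. q=(14,10) nearest=0 d=13 new=(7,7) → add node 1 parent=0 cost=6
2. q=(11,16) nearest=1 d=9 new=(11,13) → add node 2 parent=1 cost=12
3. q=(6,16) nearest=2 d=5 new=(6,16) → add node 3 parent=2 cost=17
4. q=(4,26) nearest=3 d=10 new=(4,22) → add node 4 parent=3 cost=23
5. q=(15,8) nearest=2 d=5 new=(15,8) → add node 5 parent=2 cost=17
6. q=(17,12) nearest=5 d=4 new=(17,12) → add node 6 parent=5 cost=21
7. q=(2,19) nearest=4 d=3 new=(2,19) → add node 7 parent=4 cost=26
8. q=(1,28) nearest=4 d=6 new=(1,28) → add node 8 parent=4 cost=29
9. q=(4,3) nearest=0 d=3 new=(4,3) → add node 9 parent=0 cost=3; rewire 5→9 (14<17)
10. q=(7,19) nearest=3 d=3 new=(7,19) → add node 10 parent=3 cost=20; rewire 7→10 (25<26)
11. q=(14,3) nearest=5 d=5 new=(14,3) → add node 11 parent=5 cost=19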